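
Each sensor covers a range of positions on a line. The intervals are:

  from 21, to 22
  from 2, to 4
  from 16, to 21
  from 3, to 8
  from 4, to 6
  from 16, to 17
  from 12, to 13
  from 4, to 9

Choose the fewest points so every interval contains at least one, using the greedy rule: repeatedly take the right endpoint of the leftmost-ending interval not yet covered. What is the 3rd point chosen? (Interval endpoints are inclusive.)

17

By right end: [2,4]  [4,6]  [3,8]  [4,9]  [12,13]  [16,17]  [16,21]  [21,22]
[2,4] uncovered → point at 4; [12,13] uncovered → point at 13; [16,17] uncovered → point at 17; [21,22] uncovered → point at 22.
Points: 4, 13, 17, 22 (4 total).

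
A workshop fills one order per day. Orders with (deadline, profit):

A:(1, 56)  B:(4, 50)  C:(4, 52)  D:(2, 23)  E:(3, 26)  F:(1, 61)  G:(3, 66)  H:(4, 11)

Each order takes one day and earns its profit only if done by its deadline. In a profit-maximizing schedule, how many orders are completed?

4

By profit: G(d3,66), F(d1,61), A(d1,56), C(d4,52), B(d4,50), E(d3,26), D(d2,23), H(d4,11)
G→slot 3; F→slot 1; A skipped; C→slot 4; B→slot 2; E skipped; D skipped; H skipped.
4 of 8 scheduled.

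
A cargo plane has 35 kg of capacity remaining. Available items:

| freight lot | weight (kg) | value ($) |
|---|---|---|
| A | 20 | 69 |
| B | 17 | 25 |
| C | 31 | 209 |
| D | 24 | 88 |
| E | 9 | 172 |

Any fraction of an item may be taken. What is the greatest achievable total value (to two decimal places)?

347.29

Order: E (172/9=19.11) > C (209/31=6.74) > D (88/24=3.67) > A (69/20=3.45) > B (25/17=1.47)
Fill: take E (9 @ 172) → take 26/31 of C → 175.29; 35/35 used.
Total value = 347.29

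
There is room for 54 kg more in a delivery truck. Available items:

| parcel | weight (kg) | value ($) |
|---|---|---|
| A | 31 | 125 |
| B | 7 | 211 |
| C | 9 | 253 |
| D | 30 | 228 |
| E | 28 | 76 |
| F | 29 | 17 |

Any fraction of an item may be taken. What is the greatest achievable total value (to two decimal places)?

724.26

Sort by value per unit weight and fill in that order.
Order: B (211/7=30.14) > C (253/9=28.11) > D (228/30=7.60) > A (125/31=4.03) > E (76/28=2.71) > F (17/29=0.59)
Fill: take B (7 @ 211) → take C (9 @ 253) → take D (30 @ 228) → take 8/31 of A → 32.26; 54/54 used.
Total value = 724.26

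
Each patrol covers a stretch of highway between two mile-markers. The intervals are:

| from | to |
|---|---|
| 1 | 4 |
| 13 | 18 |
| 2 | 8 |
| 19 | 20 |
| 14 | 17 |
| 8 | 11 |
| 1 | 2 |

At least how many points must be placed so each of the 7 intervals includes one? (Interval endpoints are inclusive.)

4

By right end: [1,2]  [1,4]  [2,8]  [8,11]  [14,17]  [13,18]  [19,20]
[1,2] uncovered → point at 2; [8,11] uncovered → point at 11; [14,17] uncovered → point at 17; [19,20] uncovered → point at 20.
Points: 2, 11, 17, 20 (4 total).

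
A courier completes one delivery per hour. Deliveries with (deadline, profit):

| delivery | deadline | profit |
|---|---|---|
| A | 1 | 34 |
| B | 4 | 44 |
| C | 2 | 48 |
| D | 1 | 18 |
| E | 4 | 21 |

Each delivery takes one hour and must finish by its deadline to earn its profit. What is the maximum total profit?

147

Sort by profit descending; place each in the latest free slot ≤ its deadline.
Profit order: C=48 B=44 A=34 E=21 D=18
Assign: C→slot 2, B→slot 4, A→slot 1, E→slot 3, D skipped.
Slots: [1:A] [2:C] [3:E] [4:B]
Profit = 34 + 48 + 21 + 44 = 147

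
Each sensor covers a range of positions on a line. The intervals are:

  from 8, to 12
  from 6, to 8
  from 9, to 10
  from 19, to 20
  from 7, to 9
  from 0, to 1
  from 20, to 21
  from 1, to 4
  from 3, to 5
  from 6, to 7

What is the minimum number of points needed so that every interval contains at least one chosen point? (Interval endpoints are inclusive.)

Process intervals by earliest right end; each time one isn't hit yet, stab at its right endpoint.
Sorted: [0,1] [1,4] [3,5] [6,7] [6,8] [7,9] [9,10] [8,12] [19,20] [20,21]
{[0,1],[1,4]} hit by 1; {[3,5]} hit by 5; {[6,7],[6,8],[7,9]} hit by 7; {[9,10],[8,12]} hit by 10; {[19,20],[20,21]} hit by 20.
Points: 1, 5, 7, 10, 20 (5 total).

5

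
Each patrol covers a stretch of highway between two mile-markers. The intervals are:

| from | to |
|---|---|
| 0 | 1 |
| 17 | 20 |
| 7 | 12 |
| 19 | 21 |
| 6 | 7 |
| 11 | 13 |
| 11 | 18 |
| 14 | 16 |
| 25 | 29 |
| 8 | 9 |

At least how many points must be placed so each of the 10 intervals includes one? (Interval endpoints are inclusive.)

7

Sort by right endpoint; whenever an interval is uncovered, place a point at its right end.
By right end: [0,1]  [6,7]  [8,9]  [7,12]  [11,13]  [14,16]  [11,18]  [17,20]  [19,21]  [25,29]
[0,1] uncovered → point at 1; [6,7] uncovered → point at 7; [8,9] uncovered → point at 9; [11,13] uncovered → point at 13; [14,16] uncovered → point at 16; [17,20] uncovered → point at 20; [25,29] uncovered → point at 29.
Points: 1, 7, 9, 13, 16, 20, 29 (7 total).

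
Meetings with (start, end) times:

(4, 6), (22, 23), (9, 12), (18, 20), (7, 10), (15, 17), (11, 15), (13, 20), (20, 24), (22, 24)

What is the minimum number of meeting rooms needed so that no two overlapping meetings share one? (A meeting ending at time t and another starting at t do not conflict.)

starts: [4, 7, 9, 11, 13, 15, 18, 20, 22, 22]
ends:   [6, 10, 12, 15, 17, 20, 20, 23, 24, 24]
s4→1 e6→0 s7→1 s9→2 e10→1 s11→2 e12→1 s13→2 e15→1 s15→2 e17→1 s18→2 e20→1 e20→0 s20→1 s22→2 s22→3  — peak 3.

3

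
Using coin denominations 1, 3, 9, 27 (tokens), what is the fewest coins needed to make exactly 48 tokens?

4

Greedy: take as many of the largest coin as possible, then repeat with the remainder.
48 = 1×27 + 2×9 + 1×3
Total coins = 1 + 2 + 1 = 4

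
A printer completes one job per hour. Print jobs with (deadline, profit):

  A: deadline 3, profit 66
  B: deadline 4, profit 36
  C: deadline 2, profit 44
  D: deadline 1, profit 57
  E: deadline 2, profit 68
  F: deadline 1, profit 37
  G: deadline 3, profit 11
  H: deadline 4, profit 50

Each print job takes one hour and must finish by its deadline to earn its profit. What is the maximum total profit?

241

Take jobs in profit order; each goes to the latest open slot no later than its deadline.
Profit order: E=68 A=66 D=57 H=50 C=44 F=37 B=36 G=11
Assign: E→slot 2, A→slot 3, D→slot 1, H→slot 4, C skipped, F skipped, B skipped, G skipped.
Slots: [1:D] [2:E] [3:A] [4:H]
Profit = 57 + 68 + 66 + 50 = 241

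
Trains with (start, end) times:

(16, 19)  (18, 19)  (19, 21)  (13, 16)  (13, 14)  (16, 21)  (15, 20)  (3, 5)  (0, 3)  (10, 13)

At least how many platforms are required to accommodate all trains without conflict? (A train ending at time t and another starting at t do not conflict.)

4

Events (time:±→running): 0:+→1 3:-→0 3:+→1 5:-→0 10:+→1 13:-→0 13:+→1 13:+→2 14:-→1 15:+→2 16:-→1 16:+→2 16:+→3 18:+→4 … peak 4.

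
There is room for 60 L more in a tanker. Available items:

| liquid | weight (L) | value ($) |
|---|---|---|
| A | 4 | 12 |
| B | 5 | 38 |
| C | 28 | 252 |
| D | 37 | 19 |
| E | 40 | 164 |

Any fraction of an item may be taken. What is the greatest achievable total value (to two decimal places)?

400.70

Order: C (252/28=9.00) > B (38/5=7.60) > E (164/40=4.10) > A (12/4=3.00) > D (19/37=0.51)
Fill: take C (28 @ 252) → take B (5 @ 38) → take 27/40 of E → 110.70; 60/60 used.
Total value = 400.70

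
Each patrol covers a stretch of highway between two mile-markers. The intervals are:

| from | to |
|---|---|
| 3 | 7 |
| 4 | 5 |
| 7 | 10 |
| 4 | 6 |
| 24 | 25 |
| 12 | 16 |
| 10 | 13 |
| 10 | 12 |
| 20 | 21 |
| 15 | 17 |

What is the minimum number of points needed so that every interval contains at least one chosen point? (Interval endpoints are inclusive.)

Process intervals by earliest right end; each time one isn't hit yet, stab at its right endpoint.
Sorted: [4,5] [4,6] [3,7] [7,10] [10,12] [10,13] [12,16] [15,17] [20,21] [24,25]
{[4,5],[4,6],[3,7]} hit by 5; {[7,10],[10,12],[10,13]} hit by 10; {[12,16],[15,17]} hit by 16; {[20,21]} hit by 21; {[24,25]} hit by 25.
Points: 5, 10, 16, 21, 25 (5 total).

5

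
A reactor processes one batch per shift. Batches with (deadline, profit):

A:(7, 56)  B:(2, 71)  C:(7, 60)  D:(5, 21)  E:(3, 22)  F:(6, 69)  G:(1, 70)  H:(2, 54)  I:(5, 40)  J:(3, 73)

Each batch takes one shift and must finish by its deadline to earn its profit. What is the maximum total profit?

By profit: J(d3,73), B(d2,71), G(d1,70), F(d6,69), C(d7,60), A(d7,56), H(d2,54), I(d5,40), E(d3,22), D(d5,21)
J→slot 3; B→slot 2; G→slot 1; F→slot 6; C→slot 7; A→slot 5; H skipped; I→slot 4; E skipped; D skipped.
Profit = 70 + 71 + 73 + 40 + 56 + 69 + 60 = 439

439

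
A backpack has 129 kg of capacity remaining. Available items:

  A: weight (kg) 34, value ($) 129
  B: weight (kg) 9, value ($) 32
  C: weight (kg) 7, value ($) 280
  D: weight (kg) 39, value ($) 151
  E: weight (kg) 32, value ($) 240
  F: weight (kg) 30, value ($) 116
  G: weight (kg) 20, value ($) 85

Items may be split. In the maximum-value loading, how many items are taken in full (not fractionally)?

Sort by value per unit weight and fill in that order.
Order: C (280/7=40.00) > E (240/32=7.50) > G (85/20=4.25) > D (151/39=3.87) > F (116/30=3.87) > A (129/34=3.79) > B (32/9=3.56)
Fill: take C (7 @ 280) → take E (32 @ 240) → take G (20 @ 85) → take D (39 @ 151) → take F (30 @ 116) → take 1/34 of A → 3.79; 129/129 used.
5 item(s) taken whole; one partial (take 1/34 of A).

5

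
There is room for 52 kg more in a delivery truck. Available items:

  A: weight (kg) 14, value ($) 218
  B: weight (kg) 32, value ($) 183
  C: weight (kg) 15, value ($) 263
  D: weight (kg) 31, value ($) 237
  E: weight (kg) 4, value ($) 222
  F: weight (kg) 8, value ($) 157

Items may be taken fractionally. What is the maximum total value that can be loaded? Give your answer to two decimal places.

Greedy by value/weight ratio, highest first.
Order: E (222/4=55.50) > F (157/8=19.62) > C (263/15=17.53) > A (218/14=15.57) > D (237/31=7.65) > B (183/32=5.72)
Fill: take E (4 @ 222) → take F (8 @ 157) → take C (15 @ 263) → take A (14 @ 218) → take 11/31 of D → 84.10; 52/52 used.
Total value = 944.10

944.10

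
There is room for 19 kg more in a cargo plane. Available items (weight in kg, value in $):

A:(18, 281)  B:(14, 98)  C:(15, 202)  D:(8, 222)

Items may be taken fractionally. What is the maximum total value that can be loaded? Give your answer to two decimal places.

393.72

Ratios (sorted): D 27.75, A 15.61, C 13.47, B 7.00
take D (8 @ 222); take 11/18 of A → 171.72. Capacity used 19/19.
Total value = 393.72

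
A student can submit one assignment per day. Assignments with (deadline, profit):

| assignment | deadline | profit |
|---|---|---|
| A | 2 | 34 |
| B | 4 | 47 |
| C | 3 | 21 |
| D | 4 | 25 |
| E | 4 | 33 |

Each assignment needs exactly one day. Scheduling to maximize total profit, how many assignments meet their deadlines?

4

Profit order: B=47 A=34 E=33 D=25 C=21
Assign: B→slot 4, A→slot 2, E→slot 3, D→slot 1, C skipped.
Slots: [1:D] [2:A] [3:E] [4:B]
4 of 5 scheduled.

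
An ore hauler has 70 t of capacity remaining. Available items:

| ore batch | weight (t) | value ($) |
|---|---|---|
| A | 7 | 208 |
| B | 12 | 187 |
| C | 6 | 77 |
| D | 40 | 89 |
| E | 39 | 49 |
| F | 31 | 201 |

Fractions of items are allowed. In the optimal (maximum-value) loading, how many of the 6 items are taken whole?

Greedy by value/weight ratio, highest first.
Ratios (sorted): A 29.71, B 15.58, C 12.83, F 6.48, D 2.23, E 1.26
take A (7 @ 208); take B (12 @ 187); take C (6 @ 77); take F (31 @ 201); take 14/40 of D → 31.15. Capacity used 70/70.
4 item(s) taken whole; one partial (take 14/40 of D).

4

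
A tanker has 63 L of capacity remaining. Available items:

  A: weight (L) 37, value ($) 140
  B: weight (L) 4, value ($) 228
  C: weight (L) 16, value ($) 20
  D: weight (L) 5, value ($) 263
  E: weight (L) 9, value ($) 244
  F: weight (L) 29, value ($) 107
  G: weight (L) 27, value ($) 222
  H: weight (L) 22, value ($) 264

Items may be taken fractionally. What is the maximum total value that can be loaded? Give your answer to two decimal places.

Sort by value per unit weight and fill in that order.
Order: B (228/4=57.00) > D (263/5=52.60) > E (244/9=27.11) > H (264/22=12.00) > G (222/27=8.22) > A (140/37=3.78) > F (107/29=3.69) > C (20/16=1.25)
Fill: take B (4 @ 228) → take D (5 @ 263) → take E (9 @ 244) → take H (22 @ 264) → take 23/27 of G → 189.11; 63/63 used.
Total value = 1188.11

1188.11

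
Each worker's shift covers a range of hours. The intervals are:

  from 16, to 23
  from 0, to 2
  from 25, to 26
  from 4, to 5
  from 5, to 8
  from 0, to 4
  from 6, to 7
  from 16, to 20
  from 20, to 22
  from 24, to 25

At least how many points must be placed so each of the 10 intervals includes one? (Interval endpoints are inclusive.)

Sorted: [0,2] [0,4] [4,5] [6,7] [5,8] [16,20] [20,22] [16,23] [24,25] [25,26]
{[0,2],[0,4]} hit by 2; {[4,5]} hit by 5; {[6,7],[5,8]} hit by 7; {[16,20],[20,22],[16,23]} hit by 20; {[24,25],[25,26]} hit by 25.
Points: 2, 5, 7, 20, 25 (5 total).

5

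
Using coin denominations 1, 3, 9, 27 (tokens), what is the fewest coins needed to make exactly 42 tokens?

4

42 = 1×27 + 1×9 + 2×3
Total coins = 1 + 1 + 2 = 4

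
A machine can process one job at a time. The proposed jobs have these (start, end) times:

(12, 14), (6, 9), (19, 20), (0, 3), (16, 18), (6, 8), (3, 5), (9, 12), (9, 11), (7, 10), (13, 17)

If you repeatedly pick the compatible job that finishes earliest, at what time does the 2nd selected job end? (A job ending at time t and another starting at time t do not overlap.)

Sorted by end: (0,3)  (3,5)  (6,8)  (6,9)  (7,10)  (9,11)  (9,12)  (12,14)  (13,17)  (16,18)  (19,20)
take (0,3); take (3,5); take (6,8); skip (7,10); take (9,11); take (12,14); skip (13,17); take (16,18); take (19,20).
Selected: (0,3) (3,5) (6,8) (9,11) (12,14) (16,18) (19,20)

5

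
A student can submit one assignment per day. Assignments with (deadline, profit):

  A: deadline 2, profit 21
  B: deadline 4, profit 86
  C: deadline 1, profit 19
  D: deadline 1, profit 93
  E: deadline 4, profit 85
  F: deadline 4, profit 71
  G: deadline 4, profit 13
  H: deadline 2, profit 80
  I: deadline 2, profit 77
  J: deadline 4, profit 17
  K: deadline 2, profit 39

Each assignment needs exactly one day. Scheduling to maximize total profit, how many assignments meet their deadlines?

Take jobs in profit order; each goes to the latest open slot no later than its deadline.
Profit order: D=93 B=86 E=85 H=80 I=77 F=71 K=39 A=21 C=19 J=17 G=13
Assign: D→slot 1, B→slot 4, E→slot 3, H→slot 2, I skipped, F skipped, K skipped, A skipped, C skipped, J skipped, G skipped.
Slots: [1:D] [2:H] [3:E] [4:B]
4 of 11 scheduled.

4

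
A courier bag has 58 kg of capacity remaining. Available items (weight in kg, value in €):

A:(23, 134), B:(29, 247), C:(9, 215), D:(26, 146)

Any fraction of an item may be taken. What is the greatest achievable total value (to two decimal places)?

578.52

Ratios (sorted): C 23.89, B 8.52, A 5.83, D 5.62
take C (9 @ 215); take B (29 @ 247); take 20/23 of A → 116.52. Capacity used 58/58.
Total value = 578.52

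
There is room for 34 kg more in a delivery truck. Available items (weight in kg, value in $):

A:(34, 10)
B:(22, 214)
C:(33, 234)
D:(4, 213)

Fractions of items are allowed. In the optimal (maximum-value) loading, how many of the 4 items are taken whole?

2

Sort by value per unit weight and fill in that order.
Ratios (sorted): D 53.25, B 9.73, C 7.09, A 0.29
take D (4 @ 213); take B (22 @ 214); take 8/33 of C → 56.73. Capacity used 34/34.
2 item(s) taken whole; one partial (take 8/33 of C).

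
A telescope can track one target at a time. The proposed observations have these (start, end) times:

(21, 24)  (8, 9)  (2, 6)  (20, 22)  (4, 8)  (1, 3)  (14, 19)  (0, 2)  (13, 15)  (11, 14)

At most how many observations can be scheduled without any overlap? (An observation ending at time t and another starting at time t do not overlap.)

6

Sort by end time and greedily take each interval whose start is ≥ the last chosen end.
Sorted by end: (0,2)  (1,3)  (2,6)  (4,8)  (8,9)  (11,14)  (13,15)  (14,19)  (20,22)  (21,24)
take (0,2); take (2,6); skip (4,8); take (8,9); take (11,14); skip (13,15); take (14,19); take (20,22); skip (21,24).
Selected 6 observations.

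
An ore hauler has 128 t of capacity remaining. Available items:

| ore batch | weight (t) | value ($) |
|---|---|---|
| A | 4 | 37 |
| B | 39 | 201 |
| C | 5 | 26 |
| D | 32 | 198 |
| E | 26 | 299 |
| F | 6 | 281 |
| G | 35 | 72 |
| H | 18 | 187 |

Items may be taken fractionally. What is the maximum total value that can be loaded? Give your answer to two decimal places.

1218.69

Order: F (281/6=46.83) > E (299/26=11.50) > H (187/18=10.39) > A (37/4=9.25) > D (198/32=6.19) > C (26/5=5.20) > B (201/39=5.15) > G (72/35=2.06)
Fill: take F (6 @ 281) → take E (26 @ 299) → take H (18 @ 187) → take A (4 @ 37) → take D (32 @ 198) → take C (5 @ 26) → take 37/39 of B → 190.69; 128/128 used.
Total value = 1218.69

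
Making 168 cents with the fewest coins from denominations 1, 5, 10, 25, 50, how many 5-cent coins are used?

1

168 − 3×50→18 − 1×10→8 − 1×5→3 − 3×1→0
Count of 5: 1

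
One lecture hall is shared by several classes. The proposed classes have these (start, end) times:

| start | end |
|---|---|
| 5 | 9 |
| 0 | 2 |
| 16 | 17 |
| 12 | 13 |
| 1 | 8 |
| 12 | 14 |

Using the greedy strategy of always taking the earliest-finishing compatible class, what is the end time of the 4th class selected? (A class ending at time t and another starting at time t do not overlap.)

Order by finish time; keep every interval that doesn't clash with the previous kept one.
By end time: (0,2), (1,8), (5,9), (12,13), (12,14), (16,17).
Pick (0,2); next start ≥ 2 → (5,9); next start ≥ 9 → (12,13); next start ≥ 13 → (16,17).
Selected: (0,2) (5,9) (12,13) (16,17)

17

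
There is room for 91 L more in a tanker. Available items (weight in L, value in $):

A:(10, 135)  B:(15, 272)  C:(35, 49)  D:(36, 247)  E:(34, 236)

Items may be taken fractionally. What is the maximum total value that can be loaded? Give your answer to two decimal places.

862.56

Ratios (sorted): B 18.13, A 13.50, E 6.94, D 6.86, C 1.40
take B (15 @ 272); take A (10 @ 135); take E (34 @ 236); take 32/36 of D → 219.56. Capacity used 91/91.
Total value = 862.56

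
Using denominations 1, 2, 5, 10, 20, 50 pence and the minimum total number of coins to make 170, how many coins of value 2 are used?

0

170 − 3×50→20 − 1×20→0
Count of 2: 0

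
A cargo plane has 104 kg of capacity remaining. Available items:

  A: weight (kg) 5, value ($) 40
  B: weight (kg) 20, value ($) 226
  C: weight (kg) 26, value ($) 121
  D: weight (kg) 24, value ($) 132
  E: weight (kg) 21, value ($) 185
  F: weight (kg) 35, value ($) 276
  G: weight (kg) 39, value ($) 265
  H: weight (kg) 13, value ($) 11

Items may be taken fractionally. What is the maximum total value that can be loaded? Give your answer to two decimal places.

Greedy by value/weight ratio, highest first.
Ratios (sorted): B 11.30, E 8.81, A 8.00, F 7.89, G 6.79, D 5.50, C 4.65, H 0.85
take B (20 @ 226); take E (21 @ 185); take A (5 @ 40); take F (35 @ 276); take 23/39 of G → 156.28. Capacity used 104/104.
Total value = 883.28

883.28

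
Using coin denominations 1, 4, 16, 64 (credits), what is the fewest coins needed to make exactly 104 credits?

5

Use the largest denomination that fits, subtract, and repeat.
104 − 1×64→40 − 2×16→8 − 2×4→0
Total coins = 1 + 2 + 2 = 5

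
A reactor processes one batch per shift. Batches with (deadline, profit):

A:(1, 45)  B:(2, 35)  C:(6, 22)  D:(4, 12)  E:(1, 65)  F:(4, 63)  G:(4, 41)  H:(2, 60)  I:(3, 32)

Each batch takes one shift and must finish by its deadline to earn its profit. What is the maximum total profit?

Take jobs in profit order; each goes to the latest open slot no later than its deadline.
Profit order: E=65 F=63 H=60 A=45 G=41 B=35 I=32 C=22 D=12
Assign: E→slot 1, F→slot 4, H→slot 2, A skipped, G→slot 3, B skipped, I skipped, C→slot 6, D skipped.
Slots: [1:E] [2:H] [3:G] [4:F] [6:C]
Profit = 65 + 60 + 41 + 63 + 22 = 251

251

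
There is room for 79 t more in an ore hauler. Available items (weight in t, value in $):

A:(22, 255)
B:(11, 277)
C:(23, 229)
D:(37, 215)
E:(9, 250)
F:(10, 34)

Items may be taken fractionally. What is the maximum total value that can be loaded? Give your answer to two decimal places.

Order: E (250/9=27.78) > B (277/11=25.18) > A (255/22=11.59) > C (229/23=9.96) > D (215/37=5.81) > F (34/10=3.40)
Fill: take E (9 @ 250) → take B (11 @ 277) → take A (22 @ 255) → take C (23 @ 229) → take 14/37 of D → 81.35; 79/79 used.
Total value = 1092.35

1092.35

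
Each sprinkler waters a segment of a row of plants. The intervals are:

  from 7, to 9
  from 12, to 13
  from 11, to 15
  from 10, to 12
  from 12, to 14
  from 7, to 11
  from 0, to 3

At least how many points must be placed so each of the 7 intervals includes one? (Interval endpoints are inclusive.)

3

Sorted: [0,3] [7,9] [7,11] [10,12] [12,13] [12,14] [11,15]
{[0,3]} hit by 3; {[7,9],[7,11]} hit by 9; {[10,12],[12,13],[12,14],[11,15]} hit by 12.
Points: 3, 9, 12 (3 total).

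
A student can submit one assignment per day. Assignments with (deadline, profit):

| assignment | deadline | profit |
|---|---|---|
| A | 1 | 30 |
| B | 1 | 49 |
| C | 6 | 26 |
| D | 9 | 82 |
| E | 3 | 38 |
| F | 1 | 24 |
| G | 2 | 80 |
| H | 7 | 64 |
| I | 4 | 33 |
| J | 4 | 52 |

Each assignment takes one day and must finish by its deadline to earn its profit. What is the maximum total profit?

Profit order: D=82 G=80 H=64 J=52 B=49 E=38 I=33 A=30 C=26 F=24
Assign: D→slot 9, G→slot 2, H→slot 7, J→slot 4, B→slot 1, E→slot 3, I skipped, A skipped, C→slot 6, F skipped.
Slots: [1:B] [2:G] [3:E] [4:J] [6:C] [7:H] [9:D]
Profit = 49 + 80 + 38 + 52 + 26 + 64 + 82 = 391

391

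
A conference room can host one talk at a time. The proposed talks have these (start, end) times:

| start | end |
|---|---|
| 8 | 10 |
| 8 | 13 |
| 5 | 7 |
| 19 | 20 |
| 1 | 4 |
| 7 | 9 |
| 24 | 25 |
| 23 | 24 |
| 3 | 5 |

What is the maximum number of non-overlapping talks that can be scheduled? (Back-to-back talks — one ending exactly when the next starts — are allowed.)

By end time: (1,4), (3,5), (5,7), (7,9), (8,10), (8,13), (19,20), (23,24), (24,25).
Pick (1,4); next start ≥ 4 → (5,7); next start ≥ 7 → (7,9); next start ≥ 9 → (19,20); next start ≥ 20 → (23,24); next start ≥ 24 → (24,25).
Selected 6 talks.

6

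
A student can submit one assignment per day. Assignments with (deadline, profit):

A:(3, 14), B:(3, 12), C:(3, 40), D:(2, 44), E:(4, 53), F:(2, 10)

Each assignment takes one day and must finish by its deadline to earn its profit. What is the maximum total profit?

Sort by profit descending; place each in the latest free slot ≤ its deadline.
By profit: E(d4,53), D(d2,44), C(d3,40), A(d3,14), B(d3,12), F(d2,10)
E→slot 4; D→slot 2; C→slot 3; A→slot 1; B skipped; F skipped.
Profit = 14 + 44 + 40 + 53 = 151

151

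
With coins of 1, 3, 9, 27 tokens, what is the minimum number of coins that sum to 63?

3

63 = 2×27 + 1×9
Total coins = 2 + 1 = 3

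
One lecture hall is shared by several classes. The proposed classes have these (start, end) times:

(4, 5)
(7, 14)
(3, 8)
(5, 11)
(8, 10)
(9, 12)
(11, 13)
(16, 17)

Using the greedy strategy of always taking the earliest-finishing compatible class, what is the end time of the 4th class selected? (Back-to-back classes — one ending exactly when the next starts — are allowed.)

By end time: (4,5), (3,8), (8,10), (5,11), (9,12), (11,13), (7,14), (16,17).
Pick (4,5); next start ≥ 5 → (8,10); next start ≥ 10 → (11,13); next start ≥ 13 → (16,17).
Selected: (4,5) (8,10) (11,13) (16,17)

17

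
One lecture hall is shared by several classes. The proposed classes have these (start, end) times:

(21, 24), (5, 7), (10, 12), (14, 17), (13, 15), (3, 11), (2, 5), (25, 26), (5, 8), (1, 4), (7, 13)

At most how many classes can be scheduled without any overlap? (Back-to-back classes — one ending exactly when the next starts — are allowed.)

6

Order by finish time; keep every interval that doesn't clash with the previous kept one.
By end time: (1,4), (2,5), (5,7), (5,8), (3,11), (10,12), (7,13), (13,15), (14,17), (21,24), (25,26).
Pick (1,4); next start ≥ 4 → (5,7); next start ≥ 7 → (10,12); next start ≥ 12 → (13,15); next start ≥ 15 → (21,24); next start ≥ 24 → (25,26).
Selected 6 classes.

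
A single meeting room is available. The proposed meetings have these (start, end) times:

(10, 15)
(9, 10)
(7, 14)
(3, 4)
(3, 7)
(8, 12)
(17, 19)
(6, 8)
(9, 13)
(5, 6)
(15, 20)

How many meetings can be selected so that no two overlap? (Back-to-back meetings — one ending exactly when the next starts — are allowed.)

Greedy by earliest finish: after sorting by end time, pick each interval compatible with the last pick.
By end time: (3,4), (5,6), (3,7), (6,8), (9,10), (8,12), (9,13), (7,14), (10,15), (17,19), (15,20).
Pick (3,4); next start ≥ 4 → (5,6); next start ≥ 6 → (6,8); next start ≥ 8 → (9,10); next start ≥ 10 → (10,15); next start ≥ 15 → (17,19).
Selected 6 meetings.

6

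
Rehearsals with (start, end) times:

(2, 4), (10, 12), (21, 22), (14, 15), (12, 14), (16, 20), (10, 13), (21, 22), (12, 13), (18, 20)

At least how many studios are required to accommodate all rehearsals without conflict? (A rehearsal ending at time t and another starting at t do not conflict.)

3

Count concurrent intervals with a sweep; the peak is the room count.
starts: [2, 10, 10, 12, 12, 14, 16, 18, 21, 21]
ends:   [4, 12, 13, 13, 14, 15, 20, 20, 22, 22]
s2→1 e4→0 s10→1 s10→2 e12→1 s12→2 s12→3  — peak 3.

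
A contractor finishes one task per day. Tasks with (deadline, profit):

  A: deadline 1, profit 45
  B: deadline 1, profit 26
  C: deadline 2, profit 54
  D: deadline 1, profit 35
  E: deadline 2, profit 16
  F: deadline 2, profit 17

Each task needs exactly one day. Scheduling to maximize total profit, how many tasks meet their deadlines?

Profit order: C=54 A=45 D=35 B=26 F=17 E=16
Assign: C→slot 2, A→slot 1, D skipped, B skipped, F skipped, E skipped.
Slots: [1:A] [2:C]
2 of 6 scheduled.

2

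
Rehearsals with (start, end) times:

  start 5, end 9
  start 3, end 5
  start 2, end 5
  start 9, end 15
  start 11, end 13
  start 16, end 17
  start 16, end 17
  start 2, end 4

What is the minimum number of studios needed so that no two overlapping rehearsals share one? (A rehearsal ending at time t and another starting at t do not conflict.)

3

starts: [2, 2, 3, 5, 9, 11, 16, 16]
ends:   [4, 5, 5, 9, 13, 15, 17, 17]
s2→1 s2→2 s3→3  — peak 3.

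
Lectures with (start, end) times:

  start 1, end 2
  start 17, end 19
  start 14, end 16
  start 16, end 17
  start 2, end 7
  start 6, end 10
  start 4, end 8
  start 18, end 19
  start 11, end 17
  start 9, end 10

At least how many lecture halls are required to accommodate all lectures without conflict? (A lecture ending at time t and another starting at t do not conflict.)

The answer is the maximum number of intervals overlapping at any instant.
starts: [1, 2, 4, 6, 9, 11, 14, 16, 17, 18]
ends:   [2, 7, 8, 10, 10, 16, 17, 17, 19, 19]
s1→1 e2→0 s2→1 s4→2 s6→3  — peak 3.

3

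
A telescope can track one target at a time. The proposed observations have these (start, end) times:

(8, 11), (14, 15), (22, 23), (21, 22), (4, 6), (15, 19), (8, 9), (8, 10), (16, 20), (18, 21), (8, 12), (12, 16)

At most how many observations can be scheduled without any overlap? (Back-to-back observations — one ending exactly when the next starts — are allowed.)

By end time: (4,6), (8,9), (8,10), (8,11), (8,12), (14,15), (12,16), (15,19), (16,20), (18,21), (21,22), (22,23).
Pick (4,6); next start ≥ 6 → (8,9); next start ≥ 9 → (14,15); next start ≥ 15 → (15,19); next start ≥ 19 → (21,22); next start ≥ 22 → (22,23).
Selected 6 observations.

6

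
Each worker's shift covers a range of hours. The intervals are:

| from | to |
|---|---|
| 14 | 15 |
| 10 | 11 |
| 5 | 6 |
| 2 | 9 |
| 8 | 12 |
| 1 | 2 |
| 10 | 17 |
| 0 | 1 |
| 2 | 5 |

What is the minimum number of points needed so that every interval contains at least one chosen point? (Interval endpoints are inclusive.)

Sorted: [0,1] [1,2] [2,5] [5,6] [2,9] [10,11] [8,12] [14,15] [10,17]
{[0,1],[1,2]} hit by 1; {[2,5],[5,6],[2,9]} hit by 5; {[10,11],[8,12]} hit by 11; {[14,15],[10,17]} hit by 15.
Points: 1, 5, 11, 15 (4 total).

4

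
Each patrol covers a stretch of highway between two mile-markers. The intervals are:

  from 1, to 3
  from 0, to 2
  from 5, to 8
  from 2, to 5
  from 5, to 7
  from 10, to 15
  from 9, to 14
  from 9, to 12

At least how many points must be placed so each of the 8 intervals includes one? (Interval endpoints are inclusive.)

Sorted: [0,2] [1,3] [2,5] [5,7] [5,8] [9,12] [9,14] [10,15]
{[0,2],[1,3],[2,5]} hit by 2; {[5,7],[5,8]} hit by 7; {[9,12],[9,14],[10,15]} hit by 12.
Points: 2, 7, 12 (3 total).

3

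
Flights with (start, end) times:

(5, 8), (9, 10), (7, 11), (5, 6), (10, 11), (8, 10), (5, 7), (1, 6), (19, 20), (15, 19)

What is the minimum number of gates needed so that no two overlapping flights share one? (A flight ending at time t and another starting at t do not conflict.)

4

Events (time:±→running): 1:+→1 5:+→2 5:+→3 5:+→4 … peak 4.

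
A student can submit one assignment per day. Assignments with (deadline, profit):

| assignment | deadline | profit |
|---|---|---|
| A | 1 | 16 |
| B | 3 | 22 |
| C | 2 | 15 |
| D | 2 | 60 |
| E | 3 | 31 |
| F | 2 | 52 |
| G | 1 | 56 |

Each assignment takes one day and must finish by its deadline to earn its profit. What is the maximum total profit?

147

Take jobs in profit order; each goes to the latest open slot no later than its deadline.
By profit: D(d2,60), G(d1,56), F(d2,52), E(d3,31), B(d3,22), A(d1,16), C(d2,15)
D→slot 2; G→slot 1; F skipped; E→slot 3; B skipped; A skipped; C skipped.
Profit = 56 + 60 + 31 = 147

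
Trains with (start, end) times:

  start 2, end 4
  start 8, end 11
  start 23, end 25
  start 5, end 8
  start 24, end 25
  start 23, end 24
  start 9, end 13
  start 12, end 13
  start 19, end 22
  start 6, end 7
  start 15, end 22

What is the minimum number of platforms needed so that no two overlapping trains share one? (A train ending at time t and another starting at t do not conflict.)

2

starts: [2, 5, 6, 8, 9, 12, 15, 19, 23, 23, 24]
ends:   [4, 7, 8, 11, 13, 13, 22, 22, 24, 25, 25]
s2→1 e4→0 s5→1 s6→2  — peak 2.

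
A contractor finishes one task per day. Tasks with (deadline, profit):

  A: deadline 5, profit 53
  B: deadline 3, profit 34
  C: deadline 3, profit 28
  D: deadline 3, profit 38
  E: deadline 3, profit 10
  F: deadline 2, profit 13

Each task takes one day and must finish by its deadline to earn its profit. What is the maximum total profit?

153

Sort by profit descending; place each in the latest free slot ≤ its deadline.
Profit order: A=53 D=38 B=34 C=28 F=13 E=10
Assign: A→slot 5, D→slot 3, B→slot 2, C→slot 1, F skipped, E skipped.
Slots: [1:C] [2:B] [3:D] [5:A]
Profit = 28 + 34 + 38 + 53 = 153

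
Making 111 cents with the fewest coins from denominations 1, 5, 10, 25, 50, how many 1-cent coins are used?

1

111 = 2×50 + 1×10 + 1×1
Count of 1: 1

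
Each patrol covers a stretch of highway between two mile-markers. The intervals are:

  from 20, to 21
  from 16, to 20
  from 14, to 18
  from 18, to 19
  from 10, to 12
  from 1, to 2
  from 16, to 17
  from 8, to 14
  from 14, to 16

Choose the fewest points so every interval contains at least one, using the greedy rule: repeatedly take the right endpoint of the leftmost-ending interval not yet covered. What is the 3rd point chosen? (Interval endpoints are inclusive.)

16

Sorted: [1,2] [10,12] [8,14] [14,16] [16,17] [14,18] [18,19] [16,20] [20,21]
{[1,2]} hit by 2; {[10,12],[8,14]} hit by 12; {[14,16],[16,17],[14,18]} hit by 16; {[18,19],[16,20]} hit by 19; {[20,21]} hit by 21.
Points: 2, 12, 16, 19, 21 (5 total).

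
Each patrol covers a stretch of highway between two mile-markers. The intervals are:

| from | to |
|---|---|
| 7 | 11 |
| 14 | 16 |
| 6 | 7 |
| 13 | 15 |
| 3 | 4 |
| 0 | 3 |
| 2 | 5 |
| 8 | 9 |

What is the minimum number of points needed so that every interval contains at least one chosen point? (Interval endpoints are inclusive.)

By right end: [0,3]  [3,4]  [2,5]  [6,7]  [8,9]  [7,11]  [13,15]  [14,16]
[0,3] uncovered → point at 3; [6,7] uncovered → point at 7; [8,9] uncovered → point at 9; [13,15] uncovered → point at 15.
Points: 3, 7, 9, 15 (4 total).

4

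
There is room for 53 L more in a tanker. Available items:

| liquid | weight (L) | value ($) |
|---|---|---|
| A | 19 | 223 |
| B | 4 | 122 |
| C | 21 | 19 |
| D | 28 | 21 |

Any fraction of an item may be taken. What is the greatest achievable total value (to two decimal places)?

Greedy by value/weight ratio, highest first.
Order: B (122/4=30.50) > A (223/19=11.74) > C (19/21=0.90) > D (21/28=0.75)
Fill: take B (4 @ 122) → take A (19 @ 223) → take C (21 @ 19) → take 9/28 of D → 6.75; 53/53 used.
Total value = 370.75

370.75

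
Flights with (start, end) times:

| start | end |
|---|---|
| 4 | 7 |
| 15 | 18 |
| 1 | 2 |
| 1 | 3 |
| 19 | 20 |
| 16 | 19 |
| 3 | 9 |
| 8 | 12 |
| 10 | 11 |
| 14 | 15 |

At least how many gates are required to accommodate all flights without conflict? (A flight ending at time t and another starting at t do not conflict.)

Count concurrent intervals with a sweep; the peak is the room count.
Events (time:±→running): 1:+→1 1:+→2 … peak 2.

2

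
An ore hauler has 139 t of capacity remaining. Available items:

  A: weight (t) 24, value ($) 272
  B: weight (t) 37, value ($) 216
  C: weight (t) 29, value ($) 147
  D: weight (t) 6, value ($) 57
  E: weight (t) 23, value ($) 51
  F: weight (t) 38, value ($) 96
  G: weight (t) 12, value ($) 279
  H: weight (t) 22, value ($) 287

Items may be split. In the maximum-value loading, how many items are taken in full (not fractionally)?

Order: G (279/12=23.25) > H (287/22=13.05) > A (272/24=11.33) > D (57/6=9.50) > B (216/37=5.84) > C (147/29=5.07) > F (96/38=2.53) > E (51/23=2.22)
Fill: take G (12 @ 279) → take H (22 @ 287) → take A (24 @ 272) → take D (6 @ 57) → take B (37 @ 216) → take C (29 @ 147) → take 9/38 of F → 22.74; 139/139 used.
6 item(s) taken whole; one partial (take 9/38 of F).

6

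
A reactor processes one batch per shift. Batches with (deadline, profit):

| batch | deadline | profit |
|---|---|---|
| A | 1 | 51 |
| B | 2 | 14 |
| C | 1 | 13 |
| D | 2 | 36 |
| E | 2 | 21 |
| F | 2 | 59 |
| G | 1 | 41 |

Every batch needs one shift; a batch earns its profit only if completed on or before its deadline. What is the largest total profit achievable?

110

Take jobs in profit order; each goes to the latest open slot no later than its deadline.
By profit: F(d2,59), A(d1,51), G(d1,41), D(d2,36), E(d2,21), B(d2,14), C(d1,13)
F→slot 2; A→slot 1; G skipped; D skipped; E skipped; B skipped; C skipped.
Profit = 51 + 59 = 110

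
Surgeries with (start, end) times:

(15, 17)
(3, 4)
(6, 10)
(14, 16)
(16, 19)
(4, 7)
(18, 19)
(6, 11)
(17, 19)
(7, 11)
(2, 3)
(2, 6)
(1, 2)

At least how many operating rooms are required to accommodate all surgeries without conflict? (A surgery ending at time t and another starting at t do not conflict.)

The answer is the maximum number of intervals overlapping at any instant.
Events (time:±→running): 1:+→1 2:-→0 2:+→1 2:+→2 3:-→1 3:+→2 4:-→1 4:+→2 6:-→1 6:+→2 6:+→3 … peak 3.

3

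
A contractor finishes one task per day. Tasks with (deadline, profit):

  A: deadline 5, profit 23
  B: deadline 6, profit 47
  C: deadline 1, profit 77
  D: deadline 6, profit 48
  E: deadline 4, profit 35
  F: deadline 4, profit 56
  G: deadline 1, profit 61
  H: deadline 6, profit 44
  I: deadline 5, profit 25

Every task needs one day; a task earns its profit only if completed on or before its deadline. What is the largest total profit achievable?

307

By profit: C(d1,77), G(d1,61), F(d4,56), D(d6,48), B(d6,47), H(d6,44), E(d4,35), I(d5,25), A(d5,23)
C→slot 1; G skipped; F→slot 4; D→slot 6; B→slot 5; H→slot 3; E→slot 2; I skipped; A skipped.
Profit = 77 + 35 + 44 + 56 + 47 + 48 = 307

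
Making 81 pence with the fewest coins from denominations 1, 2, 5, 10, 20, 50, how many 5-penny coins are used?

Greedy: take as many of the largest coin as possible, then repeat with the remainder.
81 = 1×50 + 1×20 + 1×10 + 1×1
Count of 5: 0

0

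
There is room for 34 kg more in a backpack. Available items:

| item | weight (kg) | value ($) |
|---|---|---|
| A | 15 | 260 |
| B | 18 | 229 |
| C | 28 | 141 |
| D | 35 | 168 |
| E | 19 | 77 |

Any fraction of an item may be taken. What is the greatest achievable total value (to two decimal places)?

494.04

Greedy by value/weight ratio, highest first.
Ratios (sorted): A 17.33, B 12.72, C 5.04, D 4.80, E 4.05
take A (15 @ 260); take B (18 @ 229); take 1/28 of C → 5.04. Capacity used 34/34.
Total value = 494.04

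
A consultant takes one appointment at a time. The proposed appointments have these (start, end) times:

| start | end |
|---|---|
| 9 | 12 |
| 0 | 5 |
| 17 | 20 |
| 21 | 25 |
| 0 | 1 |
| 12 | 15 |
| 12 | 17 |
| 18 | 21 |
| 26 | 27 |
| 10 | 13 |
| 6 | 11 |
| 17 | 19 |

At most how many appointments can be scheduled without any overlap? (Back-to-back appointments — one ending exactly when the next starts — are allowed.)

6

Order by finish time; keep every interval that doesn't clash with the previous kept one.
Sorted by end: (0,1)  (0,5)  (6,11)  (9,12)  (10,13)  (12,15)  (12,17)  (17,19)  (17,20)  (18,21)  (21,25)  (26,27)
take (0,1); skip (0,5); take (6,11); take (12,15); take (17,19); skip (17,20); skip (18,21); take (21,25); take (26,27).
Selected 6 appointments.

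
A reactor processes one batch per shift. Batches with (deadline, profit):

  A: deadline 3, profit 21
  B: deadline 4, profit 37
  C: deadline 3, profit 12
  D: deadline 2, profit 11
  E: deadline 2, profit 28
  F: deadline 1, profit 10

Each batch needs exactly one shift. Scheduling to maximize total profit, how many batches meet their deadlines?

Take jobs in profit order; each goes to the latest open slot no later than its deadline.
By profit: B(d4,37), E(d2,28), A(d3,21), C(d3,12), D(d2,11), F(d1,10)
B→slot 4; E→slot 2; A→slot 3; C→slot 1; D skipped; F skipped.
4 of 6 scheduled.

4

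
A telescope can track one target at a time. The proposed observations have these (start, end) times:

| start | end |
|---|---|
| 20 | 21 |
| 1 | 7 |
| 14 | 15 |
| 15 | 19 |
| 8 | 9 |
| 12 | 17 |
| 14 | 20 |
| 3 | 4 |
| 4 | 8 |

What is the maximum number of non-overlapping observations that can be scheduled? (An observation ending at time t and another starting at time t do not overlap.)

6

Order by finish time; keep every interval that doesn't clash with the previous kept one.
By end time: (3,4), (1,7), (4,8), (8,9), (14,15), (12,17), (15,19), (14,20), (20,21).
Pick (3,4); next start ≥ 4 → (4,8); next start ≥ 8 → (8,9); next start ≥ 9 → (14,15); next start ≥ 15 → (15,19); next start ≥ 19 → (20,21).
Selected 6 observations.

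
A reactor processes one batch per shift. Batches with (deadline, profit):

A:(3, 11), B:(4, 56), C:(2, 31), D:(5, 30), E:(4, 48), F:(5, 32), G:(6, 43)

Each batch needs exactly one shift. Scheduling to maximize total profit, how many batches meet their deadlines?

6

Take jobs in profit order; each goes to the latest open slot no later than its deadline.
By profit: B(d4,56), E(d4,48), G(d6,43), F(d5,32), C(d2,31), D(d5,30), A(d3,11)
B→slot 4; E→slot 3; G→slot 6; F→slot 5; C→slot 2; D→slot 1; A skipped.
6 of 7 scheduled.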